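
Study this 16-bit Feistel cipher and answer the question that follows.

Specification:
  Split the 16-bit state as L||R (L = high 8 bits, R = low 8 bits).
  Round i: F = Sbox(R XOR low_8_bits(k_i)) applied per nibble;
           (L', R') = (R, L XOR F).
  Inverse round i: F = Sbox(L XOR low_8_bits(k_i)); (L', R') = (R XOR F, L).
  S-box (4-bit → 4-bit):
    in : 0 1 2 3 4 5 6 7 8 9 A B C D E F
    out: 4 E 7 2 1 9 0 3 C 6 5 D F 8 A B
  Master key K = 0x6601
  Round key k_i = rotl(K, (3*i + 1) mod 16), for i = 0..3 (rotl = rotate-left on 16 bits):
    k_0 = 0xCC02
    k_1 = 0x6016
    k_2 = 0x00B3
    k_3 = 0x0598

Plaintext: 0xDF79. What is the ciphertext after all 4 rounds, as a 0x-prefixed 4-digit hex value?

s_0 = plaintext = 0xDF79
s_1 = Round(s_0, k_0) = 0x79E2
s_2 = Round(s_1, k_1) = 0xE2C8
s_3 = Round(s_2, k_2) = 0xC8DF
s_4 = Round(s_3, k_3) = 0xDFDB

0xDFDB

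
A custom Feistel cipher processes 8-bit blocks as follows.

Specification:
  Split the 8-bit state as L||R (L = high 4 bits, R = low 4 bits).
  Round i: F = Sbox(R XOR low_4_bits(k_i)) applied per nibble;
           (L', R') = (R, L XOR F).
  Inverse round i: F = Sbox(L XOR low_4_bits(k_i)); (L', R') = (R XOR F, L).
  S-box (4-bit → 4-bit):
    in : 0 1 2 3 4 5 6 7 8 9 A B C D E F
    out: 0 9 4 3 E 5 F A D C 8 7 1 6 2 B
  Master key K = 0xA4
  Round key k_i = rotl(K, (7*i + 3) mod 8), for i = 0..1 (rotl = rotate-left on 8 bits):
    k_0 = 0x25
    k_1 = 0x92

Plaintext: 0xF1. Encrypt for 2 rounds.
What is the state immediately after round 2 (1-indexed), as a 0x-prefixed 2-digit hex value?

0x12

s_0 = plaintext = 0xF1
s_1 = Round(s_0, k_0) = 0x11
s_2 = Round(s_1, k_1) = 0x12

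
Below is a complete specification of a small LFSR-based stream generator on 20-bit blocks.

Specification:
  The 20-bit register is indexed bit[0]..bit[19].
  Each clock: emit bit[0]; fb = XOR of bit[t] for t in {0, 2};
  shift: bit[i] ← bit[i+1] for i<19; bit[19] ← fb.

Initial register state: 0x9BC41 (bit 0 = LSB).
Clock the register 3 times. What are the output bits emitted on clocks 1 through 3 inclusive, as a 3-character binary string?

100

reg_0 = 0x9BC41
clock 1: out=1, reg = 0xCDE20
clock 2: out=0, reg = 0x66F10
clock 3: out=0, reg = 0x33788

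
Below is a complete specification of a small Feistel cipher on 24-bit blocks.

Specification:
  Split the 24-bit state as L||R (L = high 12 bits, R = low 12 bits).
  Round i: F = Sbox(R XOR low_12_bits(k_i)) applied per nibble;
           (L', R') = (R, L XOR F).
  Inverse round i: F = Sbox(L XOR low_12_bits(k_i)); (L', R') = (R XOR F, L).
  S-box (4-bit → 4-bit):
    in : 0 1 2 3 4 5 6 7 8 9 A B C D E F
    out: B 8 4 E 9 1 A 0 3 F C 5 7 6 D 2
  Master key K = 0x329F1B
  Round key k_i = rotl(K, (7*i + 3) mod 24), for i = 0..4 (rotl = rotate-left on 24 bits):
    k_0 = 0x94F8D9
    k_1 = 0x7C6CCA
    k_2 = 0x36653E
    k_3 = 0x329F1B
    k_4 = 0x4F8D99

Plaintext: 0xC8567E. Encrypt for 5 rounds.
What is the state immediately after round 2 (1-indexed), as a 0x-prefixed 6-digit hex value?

0x14504C

s_0 = plaintext = 0xC8567E
s_1 = Round(s_0, k_0) = 0x67E145
s_2 = Round(s_1, k_1) = 0x14504C
s_3 = Round(s_2, k_2) = 0x04C041
s_4 = Round(s_3, k_3) = 0x041250
s_5 = Round(s_4, k_4) = 0x25023E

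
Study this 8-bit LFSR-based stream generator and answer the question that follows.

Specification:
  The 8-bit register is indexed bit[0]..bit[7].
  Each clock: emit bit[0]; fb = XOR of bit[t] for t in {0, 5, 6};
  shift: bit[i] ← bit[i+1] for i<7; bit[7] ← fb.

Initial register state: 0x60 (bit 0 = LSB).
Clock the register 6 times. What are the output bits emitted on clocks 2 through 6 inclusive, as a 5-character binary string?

reg_0 = 0x60
clock 1: out=0, reg = 0x30
clock 2: out=0, reg = 0x98
clock 3: out=0, reg = 0x4C
clock 4: out=0, reg = 0xA6
clock 5: out=0, reg = 0xD3
clock 6: out=1, reg = 0x69

00001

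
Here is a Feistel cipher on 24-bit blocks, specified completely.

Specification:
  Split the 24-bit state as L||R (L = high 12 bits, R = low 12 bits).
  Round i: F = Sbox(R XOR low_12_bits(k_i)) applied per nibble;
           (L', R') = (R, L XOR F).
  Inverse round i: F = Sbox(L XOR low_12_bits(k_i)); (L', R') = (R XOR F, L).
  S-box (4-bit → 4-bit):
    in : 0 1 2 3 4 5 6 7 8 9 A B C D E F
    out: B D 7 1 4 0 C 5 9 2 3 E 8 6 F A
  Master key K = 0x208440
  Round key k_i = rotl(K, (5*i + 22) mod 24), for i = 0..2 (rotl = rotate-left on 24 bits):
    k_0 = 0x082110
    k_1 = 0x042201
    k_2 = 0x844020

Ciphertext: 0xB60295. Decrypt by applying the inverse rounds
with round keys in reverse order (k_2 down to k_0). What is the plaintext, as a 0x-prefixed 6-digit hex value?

0xC0D40A

s_0 = ciphertext = 0xB60295
s_1 = InvRound(s_0, k_2) = 0xCDEB60
s_2 = InvRound(s_1, k_1) = 0x40ACDE
s_3 = InvRound(s_2, k_0) = 0xC0D40A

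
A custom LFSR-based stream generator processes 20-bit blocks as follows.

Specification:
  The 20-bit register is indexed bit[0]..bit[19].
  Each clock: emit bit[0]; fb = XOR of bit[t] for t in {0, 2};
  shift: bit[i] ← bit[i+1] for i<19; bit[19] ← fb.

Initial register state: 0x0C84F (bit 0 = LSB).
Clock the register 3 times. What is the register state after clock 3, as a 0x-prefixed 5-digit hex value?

reg_0 = 0x0C84F
clock 1: out=1, reg = 0x06427
clock 2: out=1, reg = 0x03213
clock 3: out=1, reg = 0x81909

0x81909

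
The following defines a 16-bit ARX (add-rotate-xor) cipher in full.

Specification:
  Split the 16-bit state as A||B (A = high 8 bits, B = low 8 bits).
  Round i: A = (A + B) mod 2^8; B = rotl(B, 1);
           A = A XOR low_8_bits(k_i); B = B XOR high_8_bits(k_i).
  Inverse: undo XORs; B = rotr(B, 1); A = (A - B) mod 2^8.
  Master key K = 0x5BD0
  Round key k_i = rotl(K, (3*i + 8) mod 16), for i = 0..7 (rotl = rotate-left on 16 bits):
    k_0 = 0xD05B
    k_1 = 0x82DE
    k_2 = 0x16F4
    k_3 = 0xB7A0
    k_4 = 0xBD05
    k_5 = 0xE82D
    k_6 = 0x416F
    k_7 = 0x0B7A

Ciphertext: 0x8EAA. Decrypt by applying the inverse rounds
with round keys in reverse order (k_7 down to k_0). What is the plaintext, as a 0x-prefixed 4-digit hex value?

0xF71C

s_0 = ciphertext = 0x8EAA
s_1 = InvRound(s_0, k_7) = 0x24D0
s_2 = InvRound(s_1, k_6) = 0x83C8
s_3 = InvRound(s_2, k_5) = 0x9E10
s_4 = InvRound(s_3, k_4) = 0xC5D6
s_5 = InvRound(s_4, k_3) = 0xB5B0
s_6 = InvRound(s_5, k_2) = 0xEE53
s_7 = InvRound(s_6, k_1) = 0x48E8
s_8 = InvRound(s_7, k_0) = 0xF71C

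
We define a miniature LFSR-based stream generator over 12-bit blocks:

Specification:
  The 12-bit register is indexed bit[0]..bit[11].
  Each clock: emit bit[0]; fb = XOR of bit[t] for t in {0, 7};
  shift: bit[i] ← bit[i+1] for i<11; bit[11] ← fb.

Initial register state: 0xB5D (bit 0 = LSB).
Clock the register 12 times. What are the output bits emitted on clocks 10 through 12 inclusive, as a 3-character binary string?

reg_0 = 0xB5D
clock 1: out=1, reg = 0xDAE
clock 2: out=0, reg = 0xED7
clock 3: out=1, reg = 0x76B
clock 4: out=1, reg = 0xBB5
clock 5: out=1, reg = 0x5DA
clock 6: out=0, reg = 0xAED
clock 7: out=1, reg = 0x576
clock 8: out=0, reg = 0x2BB
clock 9: out=1, reg = 0x15D
clock 10: out=1, reg = 0x8AE
clock 11: out=0, reg = 0xC57
clock 12: out=1, reg = 0xE2B

101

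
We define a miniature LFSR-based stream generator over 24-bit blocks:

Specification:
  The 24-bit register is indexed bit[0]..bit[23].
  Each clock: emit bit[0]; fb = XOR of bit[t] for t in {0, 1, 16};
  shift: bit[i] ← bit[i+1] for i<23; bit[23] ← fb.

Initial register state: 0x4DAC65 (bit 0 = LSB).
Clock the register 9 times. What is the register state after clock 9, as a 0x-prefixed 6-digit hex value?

0x0D26D6

reg_0 = 0x4DAC65
clock 1: out=1, reg = 0x26D632
clock 2: out=0, reg = 0x936B19
clock 3: out=1, reg = 0x49B58C
clock 4: out=0, reg = 0xA4DAC6
clock 5: out=0, reg = 0xD26D63
clock 6: out=1, reg = 0x6936B1
clock 7: out=1, reg = 0x349B58
clock 8: out=0, reg = 0x1A4DAC
clock 9: out=0, reg = 0x0D26D6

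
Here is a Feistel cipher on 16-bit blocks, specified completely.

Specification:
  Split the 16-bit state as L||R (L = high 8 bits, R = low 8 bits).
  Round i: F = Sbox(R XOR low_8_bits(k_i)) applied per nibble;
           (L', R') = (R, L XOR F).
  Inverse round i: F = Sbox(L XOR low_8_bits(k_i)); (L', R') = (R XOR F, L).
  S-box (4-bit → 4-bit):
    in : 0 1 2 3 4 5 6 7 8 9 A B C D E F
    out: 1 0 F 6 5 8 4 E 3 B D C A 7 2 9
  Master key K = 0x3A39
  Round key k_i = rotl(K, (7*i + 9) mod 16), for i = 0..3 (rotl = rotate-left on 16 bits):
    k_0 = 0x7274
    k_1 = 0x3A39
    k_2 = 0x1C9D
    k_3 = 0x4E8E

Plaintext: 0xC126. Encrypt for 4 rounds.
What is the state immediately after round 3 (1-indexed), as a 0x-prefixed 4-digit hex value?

s_0 = plaintext = 0xC126
s_1 = Round(s_0, k_0) = 0x264E
s_2 = Round(s_1, k_1) = 0x4EC8
s_3 = Round(s_2, k_2) = 0xC8C6
s_4 = Round(s_3, k_3) = 0xC69B

0xC8C6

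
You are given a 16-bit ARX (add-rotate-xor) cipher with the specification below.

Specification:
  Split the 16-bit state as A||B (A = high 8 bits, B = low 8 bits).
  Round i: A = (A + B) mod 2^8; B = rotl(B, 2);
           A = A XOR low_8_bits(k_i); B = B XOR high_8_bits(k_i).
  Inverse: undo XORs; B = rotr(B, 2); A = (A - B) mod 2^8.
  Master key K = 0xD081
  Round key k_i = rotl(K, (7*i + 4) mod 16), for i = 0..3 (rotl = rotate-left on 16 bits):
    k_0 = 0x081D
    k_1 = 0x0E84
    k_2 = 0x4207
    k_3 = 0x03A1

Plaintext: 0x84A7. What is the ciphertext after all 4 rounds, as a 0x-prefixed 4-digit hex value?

0x0F4F

s_0 = plaintext = 0x84A7
s_1 = Round(s_0, k_0) = 0x3696
s_2 = Round(s_1, k_1) = 0x4854
s_3 = Round(s_2, k_2) = 0x9B13
s_4 = Round(s_3, k_3) = 0x0F4F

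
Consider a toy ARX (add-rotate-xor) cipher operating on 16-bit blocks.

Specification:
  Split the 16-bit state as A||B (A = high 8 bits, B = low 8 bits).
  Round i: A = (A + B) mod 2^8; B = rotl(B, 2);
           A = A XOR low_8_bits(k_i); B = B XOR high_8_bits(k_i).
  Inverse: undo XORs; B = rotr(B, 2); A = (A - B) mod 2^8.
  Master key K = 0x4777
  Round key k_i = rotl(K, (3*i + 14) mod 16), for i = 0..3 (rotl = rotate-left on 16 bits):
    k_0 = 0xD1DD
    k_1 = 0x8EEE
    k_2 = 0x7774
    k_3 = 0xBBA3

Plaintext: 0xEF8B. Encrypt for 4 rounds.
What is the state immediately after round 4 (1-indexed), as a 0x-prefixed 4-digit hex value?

0xDC71

s_0 = plaintext = 0xEF8B
s_1 = Round(s_0, k_0) = 0xA7FF
s_2 = Round(s_1, k_1) = 0x4871
s_3 = Round(s_2, k_2) = 0xCDB2
s_4 = Round(s_3, k_3) = 0xDC71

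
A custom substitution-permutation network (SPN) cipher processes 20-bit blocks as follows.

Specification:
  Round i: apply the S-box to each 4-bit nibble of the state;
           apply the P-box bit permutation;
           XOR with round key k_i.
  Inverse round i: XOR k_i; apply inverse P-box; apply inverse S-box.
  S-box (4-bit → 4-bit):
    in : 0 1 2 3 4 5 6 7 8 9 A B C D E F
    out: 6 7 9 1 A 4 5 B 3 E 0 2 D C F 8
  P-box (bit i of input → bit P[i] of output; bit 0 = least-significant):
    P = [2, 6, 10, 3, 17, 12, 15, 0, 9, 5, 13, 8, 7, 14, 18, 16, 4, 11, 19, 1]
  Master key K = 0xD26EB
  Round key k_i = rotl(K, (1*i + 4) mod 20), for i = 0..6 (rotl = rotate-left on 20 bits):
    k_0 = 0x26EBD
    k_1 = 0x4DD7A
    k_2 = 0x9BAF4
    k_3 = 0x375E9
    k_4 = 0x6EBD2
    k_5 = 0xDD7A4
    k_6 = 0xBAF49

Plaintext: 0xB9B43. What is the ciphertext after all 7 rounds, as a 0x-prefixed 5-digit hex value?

0x30D2F

s_0 = plaintext = 0xB9B43
s_1 = Round(s_0, k_0) = 0x73698
s_2 = Round(s_1, k_1) = 0x467AD
s_3 = Round(s_2, k_2) = 0xDB55E
s_4 = Round(s_3, k_3) = 0xB91A7
s_5 = Round(s_4, k_4) = 0x381BE
s_6 = Round(s_5, k_5) = 0xDA158
s_7 = Round(s_6, k_6) = 0x30D2F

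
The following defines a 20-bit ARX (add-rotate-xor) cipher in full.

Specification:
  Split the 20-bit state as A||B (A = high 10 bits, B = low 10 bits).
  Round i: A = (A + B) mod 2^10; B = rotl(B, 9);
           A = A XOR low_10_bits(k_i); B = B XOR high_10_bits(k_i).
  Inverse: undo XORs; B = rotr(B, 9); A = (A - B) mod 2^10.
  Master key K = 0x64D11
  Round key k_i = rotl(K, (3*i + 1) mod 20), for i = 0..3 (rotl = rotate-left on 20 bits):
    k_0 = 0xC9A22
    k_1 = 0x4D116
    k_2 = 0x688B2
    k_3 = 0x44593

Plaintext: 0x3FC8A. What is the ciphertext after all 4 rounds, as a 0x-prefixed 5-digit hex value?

s_0 = plaintext = 0x3FC8A
s_1 = Round(s_0, k_0) = 0xEAF63
s_2 = Round(s_1, k_1) = 0x86285
s_3 = Round(s_2, k_2) = 0x0BEE0
s_4 = Round(s_3, k_3) = 0xA7061

0xA7061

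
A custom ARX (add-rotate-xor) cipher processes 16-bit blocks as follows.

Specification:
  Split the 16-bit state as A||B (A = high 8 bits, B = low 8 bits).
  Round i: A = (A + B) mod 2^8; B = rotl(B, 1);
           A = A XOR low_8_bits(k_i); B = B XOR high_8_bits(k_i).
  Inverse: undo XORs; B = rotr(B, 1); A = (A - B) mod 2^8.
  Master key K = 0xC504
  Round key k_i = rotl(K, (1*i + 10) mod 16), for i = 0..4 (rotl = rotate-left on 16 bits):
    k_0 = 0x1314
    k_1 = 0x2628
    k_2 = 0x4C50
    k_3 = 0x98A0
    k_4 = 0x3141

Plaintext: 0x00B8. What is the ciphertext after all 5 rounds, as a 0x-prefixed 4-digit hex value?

0x8D26

s_0 = plaintext = 0x00B8
s_1 = Round(s_0, k_0) = 0xAC62
s_2 = Round(s_1, k_1) = 0x26E2
s_3 = Round(s_2, k_2) = 0x5889
s_4 = Round(s_3, k_3) = 0x418B
s_5 = Round(s_4, k_4) = 0x8D26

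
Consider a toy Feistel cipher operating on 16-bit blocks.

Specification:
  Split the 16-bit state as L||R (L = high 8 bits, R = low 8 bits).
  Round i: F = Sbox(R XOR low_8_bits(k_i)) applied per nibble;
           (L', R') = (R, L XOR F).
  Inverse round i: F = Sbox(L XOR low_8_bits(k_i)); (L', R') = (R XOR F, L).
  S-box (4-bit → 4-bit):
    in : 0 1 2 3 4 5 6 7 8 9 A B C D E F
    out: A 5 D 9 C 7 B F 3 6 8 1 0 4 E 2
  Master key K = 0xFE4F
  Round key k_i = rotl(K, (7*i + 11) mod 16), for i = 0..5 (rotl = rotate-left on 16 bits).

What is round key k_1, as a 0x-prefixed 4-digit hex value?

K = 0xFE4F
k_0 = rotl(K, (7*0+11) mod 16) = rotl(K, 11) = 0x7FF2
k_1 = rotl(K, (7*1+11) mod 16) = rotl(K, 2) = 0xF93F

0xF93F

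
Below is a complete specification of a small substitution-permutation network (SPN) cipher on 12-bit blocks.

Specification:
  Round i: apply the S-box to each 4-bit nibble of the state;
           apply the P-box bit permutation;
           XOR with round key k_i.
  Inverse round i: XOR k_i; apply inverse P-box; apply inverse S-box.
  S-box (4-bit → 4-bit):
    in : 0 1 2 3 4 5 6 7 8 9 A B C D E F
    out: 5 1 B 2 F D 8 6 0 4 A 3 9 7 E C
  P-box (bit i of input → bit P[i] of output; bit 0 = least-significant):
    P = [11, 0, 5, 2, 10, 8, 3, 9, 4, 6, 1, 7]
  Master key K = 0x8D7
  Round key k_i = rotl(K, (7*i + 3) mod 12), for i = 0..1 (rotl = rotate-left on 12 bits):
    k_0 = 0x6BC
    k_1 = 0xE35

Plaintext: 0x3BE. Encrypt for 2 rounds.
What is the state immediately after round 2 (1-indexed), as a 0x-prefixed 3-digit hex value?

s_0 = plaintext = 0x3BE
s_1 = Round(s_0, k_0) = 0x3D9
s_2 = Round(s_1, k_1) = 0xB5D

0xB5D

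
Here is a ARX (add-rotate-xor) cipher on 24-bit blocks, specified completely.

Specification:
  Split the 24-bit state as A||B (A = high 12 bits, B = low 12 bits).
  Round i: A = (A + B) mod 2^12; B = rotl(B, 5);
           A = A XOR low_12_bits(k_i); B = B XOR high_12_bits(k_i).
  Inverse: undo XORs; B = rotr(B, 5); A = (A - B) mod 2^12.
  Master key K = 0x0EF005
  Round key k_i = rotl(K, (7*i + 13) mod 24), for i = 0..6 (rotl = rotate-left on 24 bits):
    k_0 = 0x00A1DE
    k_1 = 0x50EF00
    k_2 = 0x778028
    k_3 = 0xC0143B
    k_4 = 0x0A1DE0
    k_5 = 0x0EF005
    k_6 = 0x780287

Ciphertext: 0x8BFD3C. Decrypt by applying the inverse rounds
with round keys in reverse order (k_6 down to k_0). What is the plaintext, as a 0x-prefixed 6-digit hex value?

s_0 = ciphertext = 0x8BFD3C
s_1 = InvRound(s_0, k_6) = 0xBE3E55
s_2 = InvRound(s_1, k_5) = 0xE71D75
s_3 = InvRound(s_2, k_4) = 0x923A6E
s_4 = InvRound(s_3, k_3) = 0x5657B3
s_5 = InvRound(s_4, k_2) = 0xFC7586
s_6 = InvRound(s_5, k_1) = 0xCC3404
s_7 = InvRound(s_6, k_0) = 0x5FD720

0x5FD720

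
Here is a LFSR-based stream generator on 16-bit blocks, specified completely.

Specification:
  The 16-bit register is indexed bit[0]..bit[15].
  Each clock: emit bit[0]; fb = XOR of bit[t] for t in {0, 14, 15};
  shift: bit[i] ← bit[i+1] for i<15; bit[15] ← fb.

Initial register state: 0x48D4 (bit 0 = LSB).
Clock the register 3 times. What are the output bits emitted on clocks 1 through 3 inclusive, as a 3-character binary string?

001

reg_0 = 0x48D4
clock 1: out=0, reg = 0xA46A
clock 2: out=0, reg = 0xD235
clock 3: out=1, reg = 0xE91A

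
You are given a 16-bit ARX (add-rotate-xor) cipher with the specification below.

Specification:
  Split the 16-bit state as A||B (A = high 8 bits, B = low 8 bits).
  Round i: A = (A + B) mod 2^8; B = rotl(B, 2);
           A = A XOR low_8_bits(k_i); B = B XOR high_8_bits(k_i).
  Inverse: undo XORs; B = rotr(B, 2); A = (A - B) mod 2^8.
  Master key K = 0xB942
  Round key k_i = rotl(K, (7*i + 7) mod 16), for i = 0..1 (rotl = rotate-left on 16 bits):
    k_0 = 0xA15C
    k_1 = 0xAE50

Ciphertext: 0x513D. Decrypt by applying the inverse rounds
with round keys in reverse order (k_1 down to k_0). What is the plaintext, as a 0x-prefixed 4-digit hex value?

0xF051

s_0 = ciphertext = 0x513D
s_1 = InvRound(s_0, k_1) = 0x1DE4
s_2 = InvRound(s_1, k_0) = 0xF051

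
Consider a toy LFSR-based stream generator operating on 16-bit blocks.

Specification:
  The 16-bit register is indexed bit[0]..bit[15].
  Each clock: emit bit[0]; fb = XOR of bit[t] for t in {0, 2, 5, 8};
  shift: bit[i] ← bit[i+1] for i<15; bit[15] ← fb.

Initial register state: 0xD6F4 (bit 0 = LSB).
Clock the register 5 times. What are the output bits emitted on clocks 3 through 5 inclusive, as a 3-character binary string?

101

reg_0 = 0xD6F4
clock 1: out=0, reg = 0x6B7A
clock 2: out=0, reg = 0x35BD
clock 3: out=1, reg = 0x1ADE
clock 4: out=0, reg = 0x8D6F
clock 5: out=1, reg = 0x46B7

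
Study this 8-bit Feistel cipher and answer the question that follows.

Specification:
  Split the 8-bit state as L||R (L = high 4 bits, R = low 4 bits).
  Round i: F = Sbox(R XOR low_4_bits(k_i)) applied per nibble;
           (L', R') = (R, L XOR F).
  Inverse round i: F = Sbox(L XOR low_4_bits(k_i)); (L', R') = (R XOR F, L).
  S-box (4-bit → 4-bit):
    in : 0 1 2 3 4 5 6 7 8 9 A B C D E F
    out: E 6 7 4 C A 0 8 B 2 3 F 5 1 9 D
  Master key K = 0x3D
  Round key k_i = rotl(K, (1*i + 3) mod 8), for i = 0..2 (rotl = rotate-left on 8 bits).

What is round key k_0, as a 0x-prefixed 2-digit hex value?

K = 0x3D
k_0 = rotl(K, (1*0+3) mod 8) = rotl(K, 3) = 0xE9

0xE9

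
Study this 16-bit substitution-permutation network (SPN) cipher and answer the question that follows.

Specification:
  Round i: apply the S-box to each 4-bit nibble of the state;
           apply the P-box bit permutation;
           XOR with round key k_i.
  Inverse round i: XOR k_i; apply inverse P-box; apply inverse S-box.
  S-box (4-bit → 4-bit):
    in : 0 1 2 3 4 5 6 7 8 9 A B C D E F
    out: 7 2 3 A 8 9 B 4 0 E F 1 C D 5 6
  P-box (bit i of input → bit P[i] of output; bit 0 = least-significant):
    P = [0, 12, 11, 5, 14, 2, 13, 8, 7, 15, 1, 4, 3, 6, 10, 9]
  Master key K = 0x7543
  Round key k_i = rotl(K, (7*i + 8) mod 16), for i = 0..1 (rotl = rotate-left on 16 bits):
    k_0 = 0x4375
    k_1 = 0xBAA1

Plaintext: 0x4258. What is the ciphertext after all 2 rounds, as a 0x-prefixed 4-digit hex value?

s_0 = plaintext = 0x4258
s_1 = Round(s_0, k_0) = 0x80F5
s_2 = Round(s_1, k_1) = 0x1A06

0x1A06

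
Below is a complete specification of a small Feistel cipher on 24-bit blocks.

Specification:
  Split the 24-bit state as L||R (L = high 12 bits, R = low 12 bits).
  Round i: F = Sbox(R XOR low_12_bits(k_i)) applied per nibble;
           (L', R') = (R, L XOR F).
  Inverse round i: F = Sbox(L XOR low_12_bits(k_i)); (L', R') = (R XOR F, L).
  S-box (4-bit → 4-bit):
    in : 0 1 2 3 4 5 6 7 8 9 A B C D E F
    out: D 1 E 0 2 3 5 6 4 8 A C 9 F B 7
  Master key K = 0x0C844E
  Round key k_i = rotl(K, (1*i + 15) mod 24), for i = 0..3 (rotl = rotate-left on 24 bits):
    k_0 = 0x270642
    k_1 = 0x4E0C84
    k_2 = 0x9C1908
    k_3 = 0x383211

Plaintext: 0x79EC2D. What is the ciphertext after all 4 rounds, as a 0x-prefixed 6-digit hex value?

0xF132DC

s_0 = plaintext = 0x79EC2D
s_1 = Round(s_0, k_0) = 0xC2DDC9
s_2 = Round(s_1, k_1) = 0xDC9D02
s_3 = Round(s_2, k_2) = 0xD02F13
s_4 = Round(s_3, k_3) = 0xF132DC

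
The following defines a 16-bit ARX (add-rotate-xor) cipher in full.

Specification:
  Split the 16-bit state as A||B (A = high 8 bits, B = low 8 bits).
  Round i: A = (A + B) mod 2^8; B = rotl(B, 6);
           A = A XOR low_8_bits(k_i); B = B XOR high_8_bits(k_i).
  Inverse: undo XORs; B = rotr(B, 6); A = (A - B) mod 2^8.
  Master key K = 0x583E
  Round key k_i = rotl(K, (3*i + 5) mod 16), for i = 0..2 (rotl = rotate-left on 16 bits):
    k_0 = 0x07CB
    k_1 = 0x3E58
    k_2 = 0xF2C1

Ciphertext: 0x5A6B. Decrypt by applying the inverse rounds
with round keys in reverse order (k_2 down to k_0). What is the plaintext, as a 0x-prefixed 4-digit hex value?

s_0 = ciphertext = 0x5A6B
s_1 = InvRound(s_0, k_2) = 0x3566
s_2 = InvRound(s_1, k_1) = 0x0C61
s_3 = InvRound(s_2, k_0) = 0x2E99

0x2E99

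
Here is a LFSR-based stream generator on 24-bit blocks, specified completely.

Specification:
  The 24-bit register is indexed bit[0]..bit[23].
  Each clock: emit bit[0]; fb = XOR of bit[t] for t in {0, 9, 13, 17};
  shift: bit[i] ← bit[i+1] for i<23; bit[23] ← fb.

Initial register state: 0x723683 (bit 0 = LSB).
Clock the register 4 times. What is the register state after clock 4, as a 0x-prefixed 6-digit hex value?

reg_0 = 0x723683
clock 1: out=1, reg = 0x391B41
clock 2: out=1, reg = 0x1C8DA0
clock 3: out=0, reg = 0x0E46D0
clock 4: out=0, reg = 0x072368

0x072368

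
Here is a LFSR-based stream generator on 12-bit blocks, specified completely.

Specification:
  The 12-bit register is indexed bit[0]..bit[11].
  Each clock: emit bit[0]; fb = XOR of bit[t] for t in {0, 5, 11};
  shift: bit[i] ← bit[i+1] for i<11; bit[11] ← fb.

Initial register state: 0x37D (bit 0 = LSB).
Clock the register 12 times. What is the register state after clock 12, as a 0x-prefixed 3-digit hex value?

reg_0 = 0x37D
clock 1: out=1, reg = 0x1BE
clock 2: out=0, reg = 0x8DF
clock 3: out=1, reg = 0x46F
clock 4: out=1, reg = 0x237
clock 5: out=1, reg = 0x11B
clock 6: out=1, reg = 0x88D
clock 7: out=1, reg = 0x446
clock 8: out=0, reg = 0x223
clock 9: out=1, reg = 0x111
clock 10: out=1, reg = 0x888
clock 11: out=0, reg = 0xC44
clock 12: out=0, reg = 0xE22

0xE22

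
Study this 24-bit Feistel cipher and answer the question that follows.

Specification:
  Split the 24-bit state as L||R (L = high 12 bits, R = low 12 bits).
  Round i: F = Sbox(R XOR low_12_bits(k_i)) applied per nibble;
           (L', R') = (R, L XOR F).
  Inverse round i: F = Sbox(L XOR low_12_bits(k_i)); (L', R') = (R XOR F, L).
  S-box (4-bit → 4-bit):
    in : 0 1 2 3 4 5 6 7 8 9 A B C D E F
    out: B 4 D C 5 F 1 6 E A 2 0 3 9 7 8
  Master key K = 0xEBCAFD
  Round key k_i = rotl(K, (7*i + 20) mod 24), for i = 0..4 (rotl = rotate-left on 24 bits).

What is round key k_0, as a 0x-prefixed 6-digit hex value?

K = 0xEBCAFD
k_0 = rotl(K, (7*0+20) mod 24) = rotl(K, 20) = 0xDEBCAF

0xDEBCAF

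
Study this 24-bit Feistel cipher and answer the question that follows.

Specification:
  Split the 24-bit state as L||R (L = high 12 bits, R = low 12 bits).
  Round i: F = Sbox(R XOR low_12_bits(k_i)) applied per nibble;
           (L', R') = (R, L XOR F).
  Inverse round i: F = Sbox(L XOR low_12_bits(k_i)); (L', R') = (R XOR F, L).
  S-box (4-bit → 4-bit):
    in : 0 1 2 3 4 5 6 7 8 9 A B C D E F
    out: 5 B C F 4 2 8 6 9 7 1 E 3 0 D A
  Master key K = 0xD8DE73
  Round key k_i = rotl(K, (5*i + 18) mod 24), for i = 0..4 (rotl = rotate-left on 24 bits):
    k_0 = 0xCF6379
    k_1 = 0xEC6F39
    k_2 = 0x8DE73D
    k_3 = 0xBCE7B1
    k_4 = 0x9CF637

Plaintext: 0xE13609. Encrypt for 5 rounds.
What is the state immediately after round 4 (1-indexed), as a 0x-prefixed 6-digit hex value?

0x11B152

s_0 = plaintext = 0xE13609
s_1 = Round(s_0, k_0) = 0x609C76
s_2 = Round(s_1, k_1) = 0xC76943
s_3 = Round(s_2, k_2) = 0x94311B
s_4 = Round(s_3, k_3) = 0x11B152
s_5 = Round(s_4, k_4) = 0x152799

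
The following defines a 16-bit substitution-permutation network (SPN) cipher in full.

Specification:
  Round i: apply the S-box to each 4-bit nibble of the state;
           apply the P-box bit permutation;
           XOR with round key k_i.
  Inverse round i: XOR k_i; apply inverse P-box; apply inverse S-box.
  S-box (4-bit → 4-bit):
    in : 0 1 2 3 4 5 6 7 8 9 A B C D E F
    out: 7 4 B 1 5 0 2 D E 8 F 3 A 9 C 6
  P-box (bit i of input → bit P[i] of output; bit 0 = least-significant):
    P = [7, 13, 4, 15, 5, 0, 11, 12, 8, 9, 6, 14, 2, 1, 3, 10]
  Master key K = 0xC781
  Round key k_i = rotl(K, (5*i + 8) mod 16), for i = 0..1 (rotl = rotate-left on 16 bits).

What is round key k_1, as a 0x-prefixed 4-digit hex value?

0x38F0

K = 0xC781
k_0 = rotl(K, (5*0+8) mod 16) = rotl(K, 8) = 0x81C7
k_1 = rotl(K, (5*1+8) mod 16) = rotl(K, 13) = 0x38F0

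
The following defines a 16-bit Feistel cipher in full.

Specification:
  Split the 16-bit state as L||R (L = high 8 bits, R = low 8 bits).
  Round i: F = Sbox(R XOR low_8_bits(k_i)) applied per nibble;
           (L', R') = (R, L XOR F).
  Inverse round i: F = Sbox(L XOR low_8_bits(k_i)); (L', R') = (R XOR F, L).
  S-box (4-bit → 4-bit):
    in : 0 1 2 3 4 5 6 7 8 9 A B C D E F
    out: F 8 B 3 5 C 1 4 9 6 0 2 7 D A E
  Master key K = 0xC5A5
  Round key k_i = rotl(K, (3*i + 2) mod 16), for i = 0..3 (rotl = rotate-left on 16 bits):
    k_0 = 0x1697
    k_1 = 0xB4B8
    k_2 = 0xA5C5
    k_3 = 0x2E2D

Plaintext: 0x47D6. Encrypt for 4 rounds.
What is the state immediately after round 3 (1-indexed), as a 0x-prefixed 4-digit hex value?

0xD29B

s_0 = plaintext = 0x47D6
s_1 = Round(s_0, k_0) = 0xD61F
s_2 = Round(s_1, k_1) = 0x1FD2
s_3 = Round(s_2, k_2) = 0xD29B
s_4 = Round(s_3, k_3) = 0x9BF3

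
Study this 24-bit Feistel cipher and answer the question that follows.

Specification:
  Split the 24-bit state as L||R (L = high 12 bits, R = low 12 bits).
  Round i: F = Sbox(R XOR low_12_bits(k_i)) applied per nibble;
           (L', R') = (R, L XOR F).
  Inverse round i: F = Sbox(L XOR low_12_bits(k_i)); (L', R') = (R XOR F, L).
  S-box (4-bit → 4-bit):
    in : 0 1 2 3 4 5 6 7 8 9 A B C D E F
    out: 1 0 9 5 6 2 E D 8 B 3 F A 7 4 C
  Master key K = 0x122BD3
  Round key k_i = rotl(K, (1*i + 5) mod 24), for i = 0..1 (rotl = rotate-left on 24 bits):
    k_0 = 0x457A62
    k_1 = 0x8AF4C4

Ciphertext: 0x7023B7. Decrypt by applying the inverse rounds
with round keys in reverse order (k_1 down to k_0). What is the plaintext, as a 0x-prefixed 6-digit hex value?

0xDDD619

s_0 = ciphertext = 0x7023B7
s_1 = InvRound(s_0, k_1) = 0x619702
s_2 = InvRound(s_1, k_0) = 0xDDD619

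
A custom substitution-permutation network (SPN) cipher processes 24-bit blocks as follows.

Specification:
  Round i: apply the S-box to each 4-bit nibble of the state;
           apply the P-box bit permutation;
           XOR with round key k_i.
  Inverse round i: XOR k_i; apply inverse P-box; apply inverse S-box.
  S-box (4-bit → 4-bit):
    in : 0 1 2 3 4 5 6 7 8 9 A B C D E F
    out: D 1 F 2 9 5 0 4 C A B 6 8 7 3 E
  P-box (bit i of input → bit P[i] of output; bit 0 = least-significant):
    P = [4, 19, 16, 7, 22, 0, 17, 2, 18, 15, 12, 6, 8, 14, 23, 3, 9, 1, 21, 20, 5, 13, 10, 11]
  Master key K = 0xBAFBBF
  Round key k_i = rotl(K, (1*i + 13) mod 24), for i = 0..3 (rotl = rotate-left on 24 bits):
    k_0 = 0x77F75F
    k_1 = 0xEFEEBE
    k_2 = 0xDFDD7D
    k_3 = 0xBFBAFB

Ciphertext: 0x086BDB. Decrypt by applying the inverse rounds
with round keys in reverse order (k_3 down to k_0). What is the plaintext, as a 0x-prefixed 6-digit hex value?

s_0 = ciphertext = 0x086BDB
s_1 = InvRound(s_0, k_3) = 0x18DD77
s_2 = InvRound(s_1, k_2) = 0x638157
s_3 = InvRound(s_2, k_1) = 0x212439
s_4 = InvRound(s_3, k_0) = 0x1AE206

0x1AE206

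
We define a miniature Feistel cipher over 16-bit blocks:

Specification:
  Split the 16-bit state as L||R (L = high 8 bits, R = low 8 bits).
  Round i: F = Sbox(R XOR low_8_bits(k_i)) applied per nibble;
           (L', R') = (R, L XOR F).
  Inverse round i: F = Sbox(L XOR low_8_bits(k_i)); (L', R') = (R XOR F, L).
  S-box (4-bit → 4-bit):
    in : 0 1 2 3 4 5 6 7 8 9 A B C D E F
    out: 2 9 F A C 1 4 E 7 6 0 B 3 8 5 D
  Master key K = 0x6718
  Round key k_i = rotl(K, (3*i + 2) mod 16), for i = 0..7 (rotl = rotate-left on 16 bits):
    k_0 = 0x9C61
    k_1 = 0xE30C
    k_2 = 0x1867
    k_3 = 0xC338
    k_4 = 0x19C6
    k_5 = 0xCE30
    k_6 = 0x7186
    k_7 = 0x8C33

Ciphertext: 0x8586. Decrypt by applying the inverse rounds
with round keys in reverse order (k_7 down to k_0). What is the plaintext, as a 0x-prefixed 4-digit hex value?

s_0 = ciphertext = 0x8586
s_1 = InvRound(s_0, k_7) = 0x3285
s_2 = InvRound(s_1, k_6) = 0x3932
s_3 = InvRound(s_2, k_5) = 0x1439
s_4 = InvRound(s_3, k_4) = 0xB614
s_5 = InvRound(s_4, k_3) = 0x61B6
s_6 = InvRound(s_5, k_2) = 0x9261
s_7 = InvRound(s_6, k_1) = 0x0492
s_8 = InvRound(s_7, k_0) = 0xD304

0xD304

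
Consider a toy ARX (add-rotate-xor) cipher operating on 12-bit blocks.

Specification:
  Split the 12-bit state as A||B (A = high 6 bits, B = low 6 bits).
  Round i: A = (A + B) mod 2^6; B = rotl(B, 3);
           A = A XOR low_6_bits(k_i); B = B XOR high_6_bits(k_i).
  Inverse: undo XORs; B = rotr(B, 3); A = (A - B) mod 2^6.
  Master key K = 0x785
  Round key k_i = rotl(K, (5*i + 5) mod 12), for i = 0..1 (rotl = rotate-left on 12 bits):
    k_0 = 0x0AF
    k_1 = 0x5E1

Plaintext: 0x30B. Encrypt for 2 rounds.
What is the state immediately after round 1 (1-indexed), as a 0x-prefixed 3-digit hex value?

s_0 = plaintext = 0x30B
s_1 = Round(s_0, k_0) = 0xE1B
s_2 = Round(s_1, k_1) = 0xC8C

0xE1B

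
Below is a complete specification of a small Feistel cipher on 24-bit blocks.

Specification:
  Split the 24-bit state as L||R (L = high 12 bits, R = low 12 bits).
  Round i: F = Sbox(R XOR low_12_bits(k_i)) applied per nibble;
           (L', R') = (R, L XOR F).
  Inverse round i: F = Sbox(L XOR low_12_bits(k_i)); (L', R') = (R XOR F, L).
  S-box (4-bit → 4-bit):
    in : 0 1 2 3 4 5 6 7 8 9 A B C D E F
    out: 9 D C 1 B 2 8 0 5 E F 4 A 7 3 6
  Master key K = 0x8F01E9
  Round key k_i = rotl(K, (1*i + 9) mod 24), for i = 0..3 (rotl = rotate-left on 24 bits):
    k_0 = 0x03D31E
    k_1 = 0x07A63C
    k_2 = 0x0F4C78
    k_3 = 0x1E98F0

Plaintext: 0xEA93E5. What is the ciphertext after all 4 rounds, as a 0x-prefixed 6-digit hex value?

s_0 = plaintext = 0xEA93E5
s_1 = Round(s_0, k_0) = 0x3E57CD
s_2 = Round(s_1, k_1) = 0x7CDE88
s_3 = Round(s_2, k_2) = 0xE88BA4
s_4 = Round(s_3, k_3) = 0xBA4FA3

0xBA4FA3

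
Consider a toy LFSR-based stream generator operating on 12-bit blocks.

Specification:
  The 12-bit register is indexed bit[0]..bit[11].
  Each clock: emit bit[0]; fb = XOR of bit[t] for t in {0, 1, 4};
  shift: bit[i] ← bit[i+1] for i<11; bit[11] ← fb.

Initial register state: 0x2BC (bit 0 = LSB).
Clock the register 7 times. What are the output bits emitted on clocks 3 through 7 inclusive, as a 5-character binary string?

11110

reg_0 = 0x2BC
clock 1: out=0, reg = 0x95E
clock 2: out=0, reg = 0x4AF
clock 3: out=1, reg = 0x257
clock 4: out=1, reg = 0x92B
clock 5: out=1, reg = 0x495
clock 6: out=1, reg = 0x24A
clock 7: out=0, reg = 0x925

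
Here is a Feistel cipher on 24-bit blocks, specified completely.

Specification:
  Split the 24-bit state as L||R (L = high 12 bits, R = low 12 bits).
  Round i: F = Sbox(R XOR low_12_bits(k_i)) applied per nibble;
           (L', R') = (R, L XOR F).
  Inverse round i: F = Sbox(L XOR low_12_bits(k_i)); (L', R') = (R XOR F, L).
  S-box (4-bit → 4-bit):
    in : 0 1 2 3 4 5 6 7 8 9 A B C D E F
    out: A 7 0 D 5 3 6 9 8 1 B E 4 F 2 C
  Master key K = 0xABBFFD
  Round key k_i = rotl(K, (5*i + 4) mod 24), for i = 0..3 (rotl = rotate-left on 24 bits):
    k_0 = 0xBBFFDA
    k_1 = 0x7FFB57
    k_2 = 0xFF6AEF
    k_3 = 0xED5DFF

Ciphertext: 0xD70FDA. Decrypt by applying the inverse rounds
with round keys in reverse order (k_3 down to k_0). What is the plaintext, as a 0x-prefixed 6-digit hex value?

s_0 = ciphertext = 0xD70FDA
s_1 = InvRound(s_0, k_3) = 0x556D70
s_2 = InvRound(s_1, k_2) = 0x191556
s_3 = InvRound(s_2, k_1) = 0xE10191
s_4 = InvRound(s_3, k_0) = 0x6DAE10

0x6DAE10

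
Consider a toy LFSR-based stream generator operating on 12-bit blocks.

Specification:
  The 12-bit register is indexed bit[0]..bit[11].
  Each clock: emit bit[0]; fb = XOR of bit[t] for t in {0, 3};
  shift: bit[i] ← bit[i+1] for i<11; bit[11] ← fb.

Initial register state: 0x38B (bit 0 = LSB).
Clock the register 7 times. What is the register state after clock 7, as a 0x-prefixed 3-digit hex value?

0xF47

reg_0 = 0x38B
clock 1: out=1, reg = 0x1C5
clock 2: out=1, reg = 0x8E2
clock 3: out=0, reg = 0x471
clock 4: out=1, reg = 0xA38
clock 5: out=0, reg = 0xD1C
clock 6: out=0, reg = 0xE8E
clock 7: out=0, reg = 0xF47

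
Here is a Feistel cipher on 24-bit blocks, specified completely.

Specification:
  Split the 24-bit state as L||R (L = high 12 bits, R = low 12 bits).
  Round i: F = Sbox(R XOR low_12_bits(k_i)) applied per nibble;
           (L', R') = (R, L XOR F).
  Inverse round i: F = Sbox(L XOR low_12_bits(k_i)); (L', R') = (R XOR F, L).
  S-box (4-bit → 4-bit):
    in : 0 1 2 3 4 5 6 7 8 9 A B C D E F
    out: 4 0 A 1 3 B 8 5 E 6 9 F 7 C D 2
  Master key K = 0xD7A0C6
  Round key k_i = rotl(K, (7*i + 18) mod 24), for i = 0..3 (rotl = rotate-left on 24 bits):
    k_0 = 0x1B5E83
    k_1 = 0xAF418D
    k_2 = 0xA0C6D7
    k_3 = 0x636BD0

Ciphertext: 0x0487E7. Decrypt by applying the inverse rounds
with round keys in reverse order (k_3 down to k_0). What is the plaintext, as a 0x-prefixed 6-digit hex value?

s_0 = ciphertext = 0x0487E7
s_1 = InvRound(s_0, k_3) = 0x889048
s_2 = InvRound(s_1, k_2) = 0xDF5889
s_3 = InvRound(s_2, k_1) = 0xFD7DF5
s_4 = InvRound(s_3, k_0) = 0xD46FD7

0xD46FD7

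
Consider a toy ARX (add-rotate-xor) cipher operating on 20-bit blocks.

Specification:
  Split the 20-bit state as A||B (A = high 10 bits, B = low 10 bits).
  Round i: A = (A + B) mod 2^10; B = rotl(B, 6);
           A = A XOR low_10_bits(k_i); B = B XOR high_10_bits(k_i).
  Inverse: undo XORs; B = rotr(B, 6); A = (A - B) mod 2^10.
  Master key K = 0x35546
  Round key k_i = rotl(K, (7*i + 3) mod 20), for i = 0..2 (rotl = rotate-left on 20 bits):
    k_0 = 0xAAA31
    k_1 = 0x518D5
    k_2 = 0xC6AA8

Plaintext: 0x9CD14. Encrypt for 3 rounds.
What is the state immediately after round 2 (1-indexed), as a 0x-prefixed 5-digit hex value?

s_0 = plaintext = 0x9CD14
s_1 = Round(s_0, k_0) = 0x6DBBB
s_2 = Round(s_1, k_1) = 0x693BD
s_3 = Round(s_2, k_2) = 0xF2461

0x693BD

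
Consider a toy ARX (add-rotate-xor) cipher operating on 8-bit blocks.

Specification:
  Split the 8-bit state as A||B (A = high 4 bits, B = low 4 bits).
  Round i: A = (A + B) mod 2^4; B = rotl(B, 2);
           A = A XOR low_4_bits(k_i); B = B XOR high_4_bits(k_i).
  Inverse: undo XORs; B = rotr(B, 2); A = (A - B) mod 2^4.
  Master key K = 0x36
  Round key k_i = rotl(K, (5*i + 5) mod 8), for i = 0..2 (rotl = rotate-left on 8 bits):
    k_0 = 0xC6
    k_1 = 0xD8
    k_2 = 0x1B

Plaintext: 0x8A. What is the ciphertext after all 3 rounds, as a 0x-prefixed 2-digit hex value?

s_0 = plaintext = 0x8A
s_1 = Round(s_0, k_0) = 0x46
s_2 = Round(s_1, k_1) = 0x24
s_3 = Round(s_2, k_2) = 0xD0

0xD0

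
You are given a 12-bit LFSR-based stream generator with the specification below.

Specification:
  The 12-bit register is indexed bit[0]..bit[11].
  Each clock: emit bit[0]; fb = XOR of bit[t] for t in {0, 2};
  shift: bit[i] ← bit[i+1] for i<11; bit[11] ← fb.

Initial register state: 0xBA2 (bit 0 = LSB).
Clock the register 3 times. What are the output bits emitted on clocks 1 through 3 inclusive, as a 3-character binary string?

010

reg_0 = 0xBA2
clock 1: out=0, reg = 0x5D1
clock 2: out=1, reg = 0xAE8
clock 3: out=0, reg = 0x574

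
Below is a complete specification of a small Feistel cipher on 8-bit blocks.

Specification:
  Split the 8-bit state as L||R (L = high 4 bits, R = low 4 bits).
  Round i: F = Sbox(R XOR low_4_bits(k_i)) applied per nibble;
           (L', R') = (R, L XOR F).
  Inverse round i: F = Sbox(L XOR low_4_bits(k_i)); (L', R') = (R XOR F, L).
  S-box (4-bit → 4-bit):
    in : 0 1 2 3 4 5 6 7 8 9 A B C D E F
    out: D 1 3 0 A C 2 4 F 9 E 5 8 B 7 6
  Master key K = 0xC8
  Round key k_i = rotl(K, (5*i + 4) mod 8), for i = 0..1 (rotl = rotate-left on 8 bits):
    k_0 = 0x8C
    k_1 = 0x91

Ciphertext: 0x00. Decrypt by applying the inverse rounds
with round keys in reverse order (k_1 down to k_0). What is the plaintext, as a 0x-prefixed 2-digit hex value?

s_0 = ciphertext = 0x00
s_1 = InvRound(s_0, k_1) = 0x10
s_2 = InvRound(s_1, k_0) = 0xB1

0xB1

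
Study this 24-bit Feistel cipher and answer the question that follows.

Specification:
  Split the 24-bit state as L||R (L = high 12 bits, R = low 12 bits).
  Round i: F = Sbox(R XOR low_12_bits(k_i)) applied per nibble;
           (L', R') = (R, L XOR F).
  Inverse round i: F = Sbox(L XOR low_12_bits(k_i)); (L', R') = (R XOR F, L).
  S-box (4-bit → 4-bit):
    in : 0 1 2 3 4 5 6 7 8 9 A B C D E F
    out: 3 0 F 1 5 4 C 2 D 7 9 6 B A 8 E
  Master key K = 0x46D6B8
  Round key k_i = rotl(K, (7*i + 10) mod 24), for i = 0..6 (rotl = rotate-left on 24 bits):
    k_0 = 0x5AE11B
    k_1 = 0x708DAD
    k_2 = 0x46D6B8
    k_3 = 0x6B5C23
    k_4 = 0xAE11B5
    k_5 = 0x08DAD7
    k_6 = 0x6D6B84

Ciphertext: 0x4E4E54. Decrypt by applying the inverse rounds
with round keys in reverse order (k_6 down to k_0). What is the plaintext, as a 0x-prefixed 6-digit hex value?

s_0 = ciphertext = 0x4E4E54
s_1 = InvRound(s_0, k_6) = 0x0974E4
s_2 = InvRound(s_1, k_5) = 0xDB7097
s_3 = InvRound(s_2, k_4) = 0xBA8DB7
s_4 = InvRound(s_3, k_3) = 0xF61BA8
s_5 = InvRound(s_4, k_2) = 0xC0FF61
s_6 = InvRound(s_5, k_1) = 0xFFEC0F
s_7 = InvRound(s_6, k_0) = 0x48BFFE

0x48BFFE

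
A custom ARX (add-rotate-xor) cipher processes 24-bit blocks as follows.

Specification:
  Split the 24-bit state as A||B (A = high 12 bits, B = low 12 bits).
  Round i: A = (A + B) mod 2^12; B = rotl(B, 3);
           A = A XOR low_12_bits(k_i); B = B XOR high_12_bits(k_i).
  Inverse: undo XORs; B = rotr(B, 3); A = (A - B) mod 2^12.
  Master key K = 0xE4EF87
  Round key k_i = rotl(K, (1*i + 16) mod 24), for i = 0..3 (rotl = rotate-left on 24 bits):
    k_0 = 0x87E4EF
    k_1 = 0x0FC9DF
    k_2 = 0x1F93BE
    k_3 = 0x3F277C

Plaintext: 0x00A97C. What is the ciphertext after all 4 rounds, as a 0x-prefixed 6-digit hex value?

0x03274A

s_0 = plaintext = 0x00A97C
s_1 = Round(s_0, k_0) = 0xD6939A
s_2 = Round(s_1, k_1) = 0x8DCC2D
s_3 = Round(s_2, k_2) = 0x6B7097
s_4 = Round(s_3, k_3) = 0x03274A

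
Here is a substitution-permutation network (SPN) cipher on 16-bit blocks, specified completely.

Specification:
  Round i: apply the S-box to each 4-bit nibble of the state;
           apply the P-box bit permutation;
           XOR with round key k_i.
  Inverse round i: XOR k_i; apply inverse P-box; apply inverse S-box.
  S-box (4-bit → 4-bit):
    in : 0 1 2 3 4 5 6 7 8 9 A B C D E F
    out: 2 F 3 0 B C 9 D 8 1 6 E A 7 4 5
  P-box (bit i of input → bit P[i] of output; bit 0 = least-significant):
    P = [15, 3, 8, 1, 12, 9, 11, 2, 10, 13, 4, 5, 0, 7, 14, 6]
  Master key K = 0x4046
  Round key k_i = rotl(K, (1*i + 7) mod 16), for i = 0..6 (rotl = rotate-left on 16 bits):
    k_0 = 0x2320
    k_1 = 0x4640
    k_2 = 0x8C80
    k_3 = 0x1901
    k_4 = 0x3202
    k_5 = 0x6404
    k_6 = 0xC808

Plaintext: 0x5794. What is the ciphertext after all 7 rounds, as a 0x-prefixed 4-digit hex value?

s_0 = plaintext = 0x5794
s_1 = Round(s_0, k_0) = 0xF75A
s_2 = Round(s_1, k_1) = 0x0B7D
s_3 = Round(s_2, k_2) = 0x353C
s_4 = Round(s_3, k_3) = 0x193B
s_5 = Round(s_4, k_4) = 0x77C9
s_6 = Round(s_5, k_5) = 0xA271
s_7 = Round(s_6, k_6) = 0x3586

0x3586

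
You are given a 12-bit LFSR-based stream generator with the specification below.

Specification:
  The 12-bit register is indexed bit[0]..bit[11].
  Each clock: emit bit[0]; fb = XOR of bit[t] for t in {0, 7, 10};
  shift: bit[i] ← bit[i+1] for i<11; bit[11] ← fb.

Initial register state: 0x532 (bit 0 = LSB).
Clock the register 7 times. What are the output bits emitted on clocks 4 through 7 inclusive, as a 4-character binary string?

0110

reg_0 = 0x532
clock 1: out=0, reg = 0xA99
clock 2: out=1, reg = 0x54C
clock 3: out=0, reg = 0xAA6
clock 4: out=0, reg = 0xD53
clock 5: out=1, reg = 0x6A9
clock 6: out=1, reg = 0xB54
clock 7: out=0, reg = 0x5AA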